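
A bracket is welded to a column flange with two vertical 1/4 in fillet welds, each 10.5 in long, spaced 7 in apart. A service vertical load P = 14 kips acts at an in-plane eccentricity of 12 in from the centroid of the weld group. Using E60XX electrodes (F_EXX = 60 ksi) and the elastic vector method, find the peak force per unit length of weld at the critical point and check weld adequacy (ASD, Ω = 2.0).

Total weld length L_w = 21 in. Treat welds as unit-width lines.
Polar moment about centroid: J = 2[d³/12 + d(b/2)²] = 2[10.5³/12 + 10.5×3.5²] = 450.2 in³.
Direct shear f_v = P/L_w = 14 / 21 = 0.6667 kip/in (vertical).
Torsion M = P·e = 14 × 12 = 168 kip·in.
Critical point at (x, y) = (3.5, 5.25) from centroid. f_tx = M·y/J = 1.959 kip/in; f_ty = M·x/J = 1.306 kip/in.
Resultant f_max = √[f_tx² + (f_v + f_ty)²] = √[1.959² + (0.6667 + 1.306)²] = 2.78 kip/in.
Capacity per unit length: r_n/Ω = (1/2.0) × 0.6 × 60 × (0.707 × 0.25) = 3.181 kip/in.
2.78 ≤ 3.181 → adequate.

f_max ≈ 2.78 kip/in; adequate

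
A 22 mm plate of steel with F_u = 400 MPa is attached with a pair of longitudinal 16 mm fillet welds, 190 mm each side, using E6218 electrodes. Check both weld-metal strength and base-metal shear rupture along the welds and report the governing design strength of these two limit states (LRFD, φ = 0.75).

φR_n ≈ 1200 kN (weld metal governs)

E62XX → F_EXX = 620 MPa.
t_e = 0.707 × 16 = 11.31 mm; L = 380 mm.
Weld metal: φR_n = 0.75 × 0.6 × 620 × 11.31 × 380 × 10⁻³ = 1199 kN.
Base metal (shear rupture): φR_n = 0.75 × 0.6 × 400 × 22 × 380 × 10⁻³ = 1505 kN.
Governing: weld metal.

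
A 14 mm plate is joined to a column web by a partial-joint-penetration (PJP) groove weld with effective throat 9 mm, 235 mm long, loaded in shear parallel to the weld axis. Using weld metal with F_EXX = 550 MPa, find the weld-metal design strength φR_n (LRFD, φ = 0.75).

φR_n ≈ 523 kN

Effective throat (given) t_e = 9 mm.
A_we = 9 × 235 = 2115 mm².
F_nw = 0.6 F_EXX = 330 MPa.
φR_n = 0.75 × 330 × 2115 × 10⁻³ = 523.5 kN.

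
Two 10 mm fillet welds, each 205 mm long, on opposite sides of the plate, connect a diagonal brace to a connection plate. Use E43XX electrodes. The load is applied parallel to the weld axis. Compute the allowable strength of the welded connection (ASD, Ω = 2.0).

R_n/Ω ≈ 374 kN

E43XX → F_EXX = 430 MPa.
Effective throat t_e = 0.707 × 10 = 7.07 mm.
Total length L = 410 mm; A_we = 7.07 × 410 = 2899 mm².
F_nw = 0.6 F_EXX = 0.6 × 430 = 258 MPa.
R_n = 258 × 2899 × 10⁻³ = 747.9 kN; R_n/Ω = 747.9/2.0 = 373.9 kN.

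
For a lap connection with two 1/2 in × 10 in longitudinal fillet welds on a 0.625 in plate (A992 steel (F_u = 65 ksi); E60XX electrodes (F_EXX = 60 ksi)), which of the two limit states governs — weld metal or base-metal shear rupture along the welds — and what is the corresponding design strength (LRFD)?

φR_n ≈ 191 kip (weld metal governs)

t_e = 0.707 × 0.5 = 0.3535 in; L = 20 in.
Weld metal: φR_n = 0.75 × 0.6 × 60 × 0.3535 × 20 = 190.9 kip.
Base metal (shear rupture): φR_n = 0.75 × 0.6 × 65 × 0.625 × 20 = 365.6 kip.
Governing: weld metal.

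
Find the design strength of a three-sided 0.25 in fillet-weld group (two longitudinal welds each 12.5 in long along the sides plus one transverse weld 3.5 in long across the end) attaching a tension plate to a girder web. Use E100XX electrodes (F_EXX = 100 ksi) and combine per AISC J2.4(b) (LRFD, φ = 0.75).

t_e = 0.707 × 0.25 = 0.1767 in.
R_nwl = 0.6 × 100 × 0.1767 × 25 = 265.1 kips (longitudinal, 2 welds).
R_nwt = 0.6 × 100 × 0.1767 × 3.5 = 37.12 kips (transverse, base value).
(i) R_nwl + R_nwt = 302.2 kips; (ii) 0.85 R_nwl + 1.5 R_nwt = 281 kips.
R_n = max = 302.2 kips [governs: (i)]; φR_n = 226.7 kips.

φR_n ≈ 227 kips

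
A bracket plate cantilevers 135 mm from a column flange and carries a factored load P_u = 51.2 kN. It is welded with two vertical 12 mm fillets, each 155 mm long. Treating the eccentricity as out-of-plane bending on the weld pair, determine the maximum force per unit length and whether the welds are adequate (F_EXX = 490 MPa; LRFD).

f_max ≈ 879 N/mm; adequate

L_w = 2 × 155 = 310 mm; section modulus (unit throat) S = 2 × L²/6 = 8008 mm².
Direct shear f_v = P/L_w = 51.2×10³/310 = 165.2 N/mm.
Moment M = P × e = 51.2×10³ × 135 = 6912000 N·mm; bending f_b = M/S = 863.1 N/mm.
f_max = √(f_v² + f_b²) = √(165.2² + 863.1²) = 878.8 N/mm.
φr_n = 0.75 × 0.6 × 490 × (0.707 × 12) = 1871 N/mm → adequate.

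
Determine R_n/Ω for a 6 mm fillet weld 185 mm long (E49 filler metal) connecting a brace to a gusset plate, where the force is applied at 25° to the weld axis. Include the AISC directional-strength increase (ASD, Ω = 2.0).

E49XX → F_EXX = 490 MPa.
t_e = 0.707 × 6 = 4.242 mm; A_we = 4.242 × 185 = 784.8 mm².
Directional factor: 1.0 + 0.5 sin^1.5(25°) = 1.137.
F_nw = 0.6 × 490 × 1.137 = 334.4 MPa.
R_n/Ω = (334.4 × 784.8) / 2.0 × 10⁻³ = 131.2 kN.

R_n/Ω ≈ 131 kN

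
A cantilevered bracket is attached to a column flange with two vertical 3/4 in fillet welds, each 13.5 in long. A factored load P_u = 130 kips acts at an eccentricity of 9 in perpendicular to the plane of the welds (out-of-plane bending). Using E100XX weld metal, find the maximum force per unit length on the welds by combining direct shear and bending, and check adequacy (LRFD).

E100XX → F_EXX = 100 ksi.
L_w = 2 × 13.5 = 27 in; section modulus (unit throat) S = 2 × L²/6 = 60.75 in².
Direct shear f_v = P/L_w = 130/27 = 4.815 kip/in.
Moment M = P × e = 130 × 9 = 1170 kip·in; bending f_b = M/S = 19.26 kip/in.
f_max = √(f_v² + f_b²) = √(4.815² + 19.26²) = 19.85 kip/in.
φr_n = 0.75 × 0.6 × 100 × (0.707 × 0.75) = 23.86 kip/in → adequate.

f_max ≈ 19.9 kip/in; adequate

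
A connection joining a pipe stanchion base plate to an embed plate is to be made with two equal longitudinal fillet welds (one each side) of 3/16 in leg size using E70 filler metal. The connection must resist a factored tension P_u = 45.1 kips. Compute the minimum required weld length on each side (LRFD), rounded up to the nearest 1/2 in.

E70XX → F_EXX = 70 ksi.
Throat t_e = 0.707 × 0.1875 = 0.1326 in.
φr_n = 0.75 × 0.6 × 70 × 0.1326 = 4.176 kips/in.
L_req = P_u / φr_n = 45.1 / 4.176 = 10.8 in total.
Per side: 10.8 / 2 = 5.4 in.
Round up → use L = 5.5 in on each side.

L = 5.5 in on each side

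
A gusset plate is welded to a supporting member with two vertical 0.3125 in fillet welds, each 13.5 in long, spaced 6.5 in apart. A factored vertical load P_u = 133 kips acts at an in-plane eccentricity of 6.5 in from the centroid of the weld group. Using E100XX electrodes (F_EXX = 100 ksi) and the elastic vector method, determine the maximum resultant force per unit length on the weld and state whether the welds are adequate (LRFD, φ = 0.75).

f_max ≈ 12.3 kip/in; NOT adequate

Total weld length L_w = 27 in. Treat welds as unit-width lines.
Polar moment about centroid: J = 2[d³/12 + d(b/2)²] = 2[13.5³/12 + 13.5×3.25²] = 695.2 in³.
Direct shear f_v = P/L_w = 133 / 27 = 4.926 kip/in (vertical).
Torsion M = P·e = 133 × 6.5 = 864.5 kip·in.
Critical point at (x, y) = (3.25, 6.75) from centroid. f_tx = M·y/J = 8.393 kip/in; f_ty = M·x/J = 4.041 kip/in.
Resultant f_max = √[f_tx² + (f_v + f_ty)²] = √[8.393² + (4.926 + 4.041)²] = 12.28 kip/in.
Capacity per unit length: φr_n = 0.75 × 0.6 × 100 × (0.707 × 0.3125) = 9.942 kip/in.
12.28 > 9.942 → NOT adequate.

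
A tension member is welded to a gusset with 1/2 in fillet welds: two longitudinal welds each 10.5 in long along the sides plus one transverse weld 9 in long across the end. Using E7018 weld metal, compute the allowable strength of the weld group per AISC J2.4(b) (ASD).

E70XX → F_EXX = 70 ksi.
t_e = 0.707 × 0.5 = 0.3535 in.
R_nwl = 0.6 × 70 × 0.3535 × 21 = 311.8 kips (longitudinal, 2 welds).
R_nwt = 0.6 × 70 × 0.3535 × 9 = 133.6 kips (transverse, base value).
(i) R_nwl + R_nwt = 445.4 kips; (ii) 0.85 R_nwl + 1.5 R_nwt = 465.5 kips.
R_n = max = 465.5 kips [governs: (ii)]; R_n/Ω = 232.7 kips.

R_n/Ω ≈ 233 kips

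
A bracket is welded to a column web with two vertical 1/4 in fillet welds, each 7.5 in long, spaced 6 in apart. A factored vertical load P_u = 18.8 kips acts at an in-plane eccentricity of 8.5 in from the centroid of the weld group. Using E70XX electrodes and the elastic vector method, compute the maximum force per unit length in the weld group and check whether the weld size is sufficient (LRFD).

E70XX → F_EXX = 70 ksi.
Total weld length L_w = 15 in. Treat welds as unit-width lines.
Polar moment about centroid: J = 2[d³/12 + d(b/2)²] = 2[7.5³/12 + 7.5×3²] = 205.3 in³.
Direct shear f_v = P/L_w = 18.8 / 15 = 1.253 kip/in (vertical).
Torsion M = P·e = 18.8 × 8.5 = 159.8 kip·in.
Critical point at (x, y) = (3, 3.75) from centroid. f_tx = M·y/J = 2.919 kip/in; f_ty = M·x/J = 2.335 kip/in.
Resultant f_max = √[f_tx² + (f_v + f_ty)²] = √[2.919² + (1.253 + 2.335)²] = 4.625 kip/in.
Capacity per unit length: φr_n = 0.75 × 0.6 × 70 × (0.707 × 0.25) = 5.568 kip/in.
4.625 ≤ 5.568 → adequate.

f_max ≈ 4.63 kip/in; adequate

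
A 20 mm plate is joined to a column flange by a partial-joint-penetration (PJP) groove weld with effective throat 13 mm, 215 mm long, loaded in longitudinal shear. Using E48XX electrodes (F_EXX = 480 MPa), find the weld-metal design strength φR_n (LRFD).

Effective throat (given) t_e = 13 mm.
A_we = 13 × 215 = 2795 mm².
F_nw = 0.6 F_EXX = 288 MPa.
φR_n = 0.75 × 288 × 2795 × 10⁻³ = 603.7 kN.

φR_n ≈ 604 kN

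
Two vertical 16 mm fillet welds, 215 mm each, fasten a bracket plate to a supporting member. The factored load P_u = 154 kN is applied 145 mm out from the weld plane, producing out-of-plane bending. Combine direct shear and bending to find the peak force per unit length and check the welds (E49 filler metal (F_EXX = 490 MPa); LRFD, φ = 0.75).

f_max ≈ 1490 N/mm; adequate

L_w = 2 × 215 = 430 mm; section modulus (unit throat) S = 2 × L²/6 = 15410 mm².
Direct shear f_v = P/L_w = 154×10³/430 = 358.1 N/mm.
Moment M = P × e = 154×10³ × 145 = 22330000 N·mm; bending f_b = M/S = 1449 N/mm.
f_max = √(f_v² + f_b²) = √(358.1² + 1449²) = 1493 N/mm.
φr_n = 0.75 × 0.6 × 490 × (0.707 × 16) = 2494 N/mm → adequate.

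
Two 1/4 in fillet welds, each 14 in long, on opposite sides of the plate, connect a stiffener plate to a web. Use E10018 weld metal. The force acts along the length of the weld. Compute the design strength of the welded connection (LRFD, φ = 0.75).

φR_n ≈ 223 kips

E100XX → F_EXX = 100 ksi.
Effective throat t_e = 0.707 × 0.25 = 0.1767 in.
Total length L = 28 in; A_we = 0.1767 × 28 = 4.949 in².
F_nw = 0.6 F_EXX = 0.6 × 100 = 60 ksi.
φR_n = 0.75 × 60 × 4.949 = 222.7 kips.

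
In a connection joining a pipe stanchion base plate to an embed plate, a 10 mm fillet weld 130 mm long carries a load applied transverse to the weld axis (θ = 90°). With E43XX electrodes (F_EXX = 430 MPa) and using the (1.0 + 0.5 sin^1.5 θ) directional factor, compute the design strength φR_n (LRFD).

t_e = 0.707 × 10 = 7.07 mm; A_we = 7.07 × 130 = 919.1 mm².
Directional factor: 1.0 + 0.5 sin^1.5(90°) = 1.5.
F_nw = 0.6 × 430 × 1.5 = 387 MPa.
φR_n = 0.75 × 387 × 919.1 × 10⁻³ = 266.8 kN.

φR_n ≈ 267 kN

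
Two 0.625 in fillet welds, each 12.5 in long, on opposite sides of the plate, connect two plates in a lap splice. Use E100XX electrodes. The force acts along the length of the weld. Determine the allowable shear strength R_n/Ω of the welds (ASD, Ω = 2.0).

E100XX → F_EXX = 100 ksi.
Effective throat t_e = 0.707 × 0.625 = 0.4419 in.
Total length L = 25 in; A_we = 0.4419 × 25 = 11.05 in².
F_nw = 0.6 F_EXX = 0.6 × 100 = 60 ksi.
R_n = 60 × 11.05 = 662.8 kip; R_n/Ω = 662.8/2.0 = 331.4 kip.

R_n/Ω ≈ 331 kip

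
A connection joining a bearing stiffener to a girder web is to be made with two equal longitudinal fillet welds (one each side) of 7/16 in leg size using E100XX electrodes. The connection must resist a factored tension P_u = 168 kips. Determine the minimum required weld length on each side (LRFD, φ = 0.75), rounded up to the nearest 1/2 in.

L = 6.5 in on each side

E100XX → F_EXX = 100 ksi.
Throat t_e = 0.707 × 0.4375 = 0.3093 in.
φr_n = 0.75 × 0.6 × 100 × 0.3093 = 13.92 kips/in.
L_req = P_u / φr_n = 168 / 13.92 = 12.07 in total.
Per side: 12.07 / 2 = 6.035 in.
Round up → use L = 6.5 in on each side.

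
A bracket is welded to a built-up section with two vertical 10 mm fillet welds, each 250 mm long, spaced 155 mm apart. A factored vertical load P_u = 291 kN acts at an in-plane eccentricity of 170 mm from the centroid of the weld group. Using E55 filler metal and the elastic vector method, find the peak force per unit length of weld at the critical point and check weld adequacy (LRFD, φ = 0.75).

f_max ≈ 1680 N/mm; adequate

E55XX → F_EXX = 550 MPa.
Total weld length L_w = 500 mm. Treat welds as unit-width lines.
Polar moment about centroid: J = 2[d³/12 + d(b/2)²] = 2[250³/12 + 250×77.5²] = 5607000 mm³.
Direct shear f_v = P/L_w = 291×10³ / 500 = 582 N/mm (vertical).
Torsion M = P·e = 291×10³ × 170 = 49470000 N·mm.
Critical point at (x, y) = (77.5, 125) from centroid. f_tx = M·y/J = 1103 N/mm; f_ty = M·x/J = 683.7 N/mm.
Resultant f_max = √[f_tx² + (f_v + f_ty)²] = √[1103² + (582 + 683.7)²] = 1679 N/mm.
Capacity per unit length: φr_n = 0.75 × 0.6 × 550 × (0.707 × 10) = 1750 N/mm.
1679 ≤ 1750 → adequate.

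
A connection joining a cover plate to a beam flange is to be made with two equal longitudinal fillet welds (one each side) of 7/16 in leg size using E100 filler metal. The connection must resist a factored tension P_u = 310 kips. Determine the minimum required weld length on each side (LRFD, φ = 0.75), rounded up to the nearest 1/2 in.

E100XX → F_EXX = 100 ksi.
Throat t_e = 0.707 × 0.4375 = 0.3093 in.
φr_n = 0.75 × 0.6 × 100 × 0.3093 = 13.92 kips/in.
L_req = P_u / φr_n = 310 / 13.92 = 22.27 in total.
Per side: 22.27 / 2 = 11.14 in.
Round up → use L = 11.5 in on each side.

L = 11.5 in on each side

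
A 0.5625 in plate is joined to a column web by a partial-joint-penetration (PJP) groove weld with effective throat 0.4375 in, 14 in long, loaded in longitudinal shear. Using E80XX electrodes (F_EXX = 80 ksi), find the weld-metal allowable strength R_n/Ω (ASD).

R_n/Ω ≈ 147 kips

Effective throat (given) t_e = 0.4375 in.
A_we = 0.4375 × 14 = 6.125 in².
F_nw = 0.6 F_EXX = 48 ksi.
R_n/Ω = (48 × 6.125) / 2.0 = 147 kips.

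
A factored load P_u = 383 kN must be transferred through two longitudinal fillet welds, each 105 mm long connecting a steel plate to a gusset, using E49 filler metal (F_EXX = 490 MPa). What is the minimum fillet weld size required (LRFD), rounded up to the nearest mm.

Total weld length L = 210 mm.
Required throat t_e = P_u / (φ × 0.6 F_EXX × L) = 383 / (0.75 × 0.6 × 490 × 210 × 10⁻³) = 8.271 mm.
Required leg w = t_e / 0.707 = 11.7 mm → use 12 mm.

w = 12 mm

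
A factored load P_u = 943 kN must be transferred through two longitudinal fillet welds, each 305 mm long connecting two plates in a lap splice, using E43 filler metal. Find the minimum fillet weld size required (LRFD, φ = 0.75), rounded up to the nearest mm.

E43XX → F_EXX = 430 MPa.
Total weld length L = 610 mm.
Required throat t_e = P_u / (φ × 0.6 F_EXX × L) = 943 / (0.75 × 0.6 × 430 × 610 × 10⁻³) = 7.989 mm.
Required leg w = t_e / 0.707 = 11.3 mm → use 12 mm.

w = 12 mm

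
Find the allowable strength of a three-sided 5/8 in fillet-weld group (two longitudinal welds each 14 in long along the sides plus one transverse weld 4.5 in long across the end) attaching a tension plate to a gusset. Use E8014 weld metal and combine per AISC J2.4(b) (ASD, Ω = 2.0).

E80XX → F_EXX = 80 ksi.
t_e = 0.707 × 0.625 = 0.4419 in.
R_nwl = 0.6 × 80 × 0.4419 × 28 = 593.9 kips (longitudinal, 2 welds).
R_nwt = 0.6 × 80 × 0.4419 × 4.5 = 95.44 kips (transverse, base value).
(i) R_nwl + R_nwt = 689.3 kips; (ii) 0.85 R_nwl + 1.5 R_nwt = 648 kips.
R_n = max = 689.3 kips [governs: (i)]; R_n/Ω = 344.7 kips.

R_n/Ω ≈ 345 kips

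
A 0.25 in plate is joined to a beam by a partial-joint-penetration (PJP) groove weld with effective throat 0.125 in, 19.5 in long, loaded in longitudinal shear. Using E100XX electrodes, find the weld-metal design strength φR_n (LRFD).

E100XX → F_EXX = 100 ksi.
Effective throat (given) t_e = 0.125 in.
A_we = 0.125 × 19.5 = 2.438 in².
F_nw = 0.6 F_EXX = 60 ksi.
φR_n = 0.75 × 60 × 2.438 = 109.7 kip.

φR_n ≈ 110 kip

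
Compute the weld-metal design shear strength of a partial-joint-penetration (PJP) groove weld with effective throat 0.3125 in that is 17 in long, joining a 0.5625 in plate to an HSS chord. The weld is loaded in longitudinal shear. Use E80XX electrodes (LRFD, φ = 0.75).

E80XX → F_EXX = 80 ksi.
Effective throat (given) t_e = 0.3125 in.
A_we = 0.3125 × 17 = 5.312 in².
F_nw = 0.6 F_EXX = 48 ksi.
φR_n = 0.75 × 48 × 5.312 = 191.2 kips.

φR_n ≈ 191 kips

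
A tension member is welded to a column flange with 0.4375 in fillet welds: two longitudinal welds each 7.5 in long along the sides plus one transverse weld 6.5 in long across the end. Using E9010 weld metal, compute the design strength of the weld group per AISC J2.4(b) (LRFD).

φR_n ≈ 282 kip

E90XX → F_EXX = 90 ksi.
t_e = 0.707 × 0.4375 = 0.3093 in.
R_nwl = 0.6 × 90 × 0.3093 × 15 = 250.5 kip (longitudinal, 2 welds).
R_nwt = 0.6 × 90 × 0.3093 × 6.5 = 108.6 kip (transverse, base value).
(i) R_nwl + R_nwt = 359.1 kip; (ii) 0.85 R_nwl + 1.5 R_nwt = 375.8 kip.
R_n = max = 375.8 kip [governs: (ii)]; φR_n = 281.9 kip.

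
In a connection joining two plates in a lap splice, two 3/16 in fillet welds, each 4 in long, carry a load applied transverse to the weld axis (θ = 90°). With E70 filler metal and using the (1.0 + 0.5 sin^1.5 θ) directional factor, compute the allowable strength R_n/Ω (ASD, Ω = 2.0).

R_n/Ω ≈ 33.4 kip

E70XX → F_EXX = 70 ksi.
t_e = 0.707 × 0.1875 = 0.1326 in; A_we = 0.1326 × 8 = 1.06 in².
Directional factor: 1.0 + 0.5 sin^1.5(90°) = 1.5.
F_nw = 0.6 × 70 × 1.5 = 63 ksi.
R_n/Ω = (63 × 1.06) / 2.0 = 33.41 kip.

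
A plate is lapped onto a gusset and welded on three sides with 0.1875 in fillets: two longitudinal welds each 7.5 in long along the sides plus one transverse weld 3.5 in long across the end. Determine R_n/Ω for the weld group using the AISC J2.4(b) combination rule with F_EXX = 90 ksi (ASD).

R_n/Ω ≈ 66.2 kip

t_e = 0.707 × 0.1875 = 0.1326 in.
R_nwl = 0.6 × 90 × 0.1326 × 15 = 107.4 kip (longitudinal, 2 welds).
R_nwt = 0.6 × 90 × 0.1326 × 3.5 = 25.05 kip (transverse, base value).
(i) R_nwl + R_nwt = 132.4 kip; (ii) 0.85 R_nwl + 1.5 R_nwt = 128.9 kip.
R_n = max = 132.4 kip [governs: (i)]; R_n/Ω = 66.21 kip.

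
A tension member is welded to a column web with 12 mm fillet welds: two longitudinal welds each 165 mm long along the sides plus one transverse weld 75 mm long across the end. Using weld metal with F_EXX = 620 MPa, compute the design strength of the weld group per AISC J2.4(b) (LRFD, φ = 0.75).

t_e = 0.707 × 12 = 8.484 mm.
R_nwl = 0.6 × 620 × 8.484 × 330 × 10⁻³ = 1041 kN (longitudinal, 2 welds).
R_nwt = 0.6 × 620 × 8.484 × 75 × 10⁻³ = 236.7 kN (transverse, base value).
(i) R_nwl + R_nwt = 1278 kN; (ii) 0.85 R_nwl + 1.5 R_nwt = 1240 kN.
R_n = max = 1278 kN [governs: (i)]; φR_n = 958.6 kN.

φR_n ≈ 959 kN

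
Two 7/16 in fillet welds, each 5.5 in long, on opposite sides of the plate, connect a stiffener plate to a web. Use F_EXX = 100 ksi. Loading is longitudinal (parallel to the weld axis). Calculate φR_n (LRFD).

Effective throat t_e = 0.707 × 0.4375 = 0.3093 in.
Total length L = 11 in; A_we = 0.3093 × 11 = 3.402 in².
F_nw = 0.6 F_EXX = 0.6 × 100 = 60 ksi.
φR_n = 0.75 × 60 × 3.402 = 153.1 kip.

φR_n ≈ 153 kip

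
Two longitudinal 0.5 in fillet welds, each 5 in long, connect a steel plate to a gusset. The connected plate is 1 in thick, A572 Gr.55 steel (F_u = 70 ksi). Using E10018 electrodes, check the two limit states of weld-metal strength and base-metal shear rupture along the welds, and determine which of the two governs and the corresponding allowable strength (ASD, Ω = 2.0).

E100XX → F_EXX = 100 ksi.
t_e = 0.707 × 0.5 = 0.3535 in; L = 10 in.
Weld metal: R_n/Ω = (1/2.0) × 0.6 × 100 × 0.3535 × 10 = 106 kip.
Base metal (shear rupture): R_n/Ω = (1/2.0) × 0.6 × 70 × 1 × 10 = 210 kip.
Governing: weld metal.

R_n/Ω ≈ 106 kip (weld metal governs)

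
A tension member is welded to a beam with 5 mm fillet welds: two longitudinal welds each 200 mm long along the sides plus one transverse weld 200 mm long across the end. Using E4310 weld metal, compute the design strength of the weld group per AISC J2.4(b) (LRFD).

E43XX → F_EXX = 430 MPa.
t_e = 0.707 × 5 = 3.535 mm.
R_nwl = 0.6 × 430 × 3.535 × 400 × 10⁻³ = 364.8 kN (longitudinal, 2 welds).
R_nwt = 0.6 × 430 × 3.535 × 200 × 10⁻³ = 182.4 kN (transverse, base value).
(i) R_nwl + R_nwt = 547.2 kN; (ii) 0.85 R_nwl + 1.5 R_nwt = 583.7 kN.
R_n = max = 583.7 kN [governs: (ii)]; φR_n = 437.8 kN.

φR_n ≈ 438 kN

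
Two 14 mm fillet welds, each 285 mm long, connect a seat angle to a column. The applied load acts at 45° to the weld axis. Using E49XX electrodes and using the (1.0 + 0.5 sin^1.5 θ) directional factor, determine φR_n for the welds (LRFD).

E49XX → F_EXX = 490 MPa.
t_e = 0.707 × 14 = 9.898 mm; A_we = 9.898 × 570 = 5642 mm².
Directional factor: 1.0 + 0.5 sin^1.5(45°) = 1.297.
F_nw = 0.6 × 490 × 1.297 = 381.4 MPa.
φR_n = 0.75 × 381.4 × 5642 × 10⁻³ = 1614 kN.

φR_n ≈ 1610 kN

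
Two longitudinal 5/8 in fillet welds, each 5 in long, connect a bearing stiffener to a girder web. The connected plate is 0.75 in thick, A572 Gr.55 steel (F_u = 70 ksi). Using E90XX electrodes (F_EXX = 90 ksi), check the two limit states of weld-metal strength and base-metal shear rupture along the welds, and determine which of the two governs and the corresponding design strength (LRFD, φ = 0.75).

φR_n ≈ 179 kips (weld metal governs)

t_e = 0.707 × 0.625 = 0.4419 in; L = 10 in.
Weld metal: φR_n = 0.75 × 0.6 × 90 × 0.4419 × 10 = 179 kips.
Base metal (shear rupture): φR_n = 0.75 × 0.6 × 70 × 0.75 × 10 = 236.2 kips.
Governing: weld metal.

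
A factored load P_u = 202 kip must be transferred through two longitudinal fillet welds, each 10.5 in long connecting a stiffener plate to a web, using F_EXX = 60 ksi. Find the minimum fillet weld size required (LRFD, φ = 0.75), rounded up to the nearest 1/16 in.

Total weld length L = 21 in.
Required throat t_e = P_u / (φ × 0.6 F_EXX × L) = 202 / (0.75 × 0.6 × 60 × 21) = 0.3563 in.
Required leg w = t_e / 0.707 = 0.5039 in → use 9/16 in.

w = 9/16 in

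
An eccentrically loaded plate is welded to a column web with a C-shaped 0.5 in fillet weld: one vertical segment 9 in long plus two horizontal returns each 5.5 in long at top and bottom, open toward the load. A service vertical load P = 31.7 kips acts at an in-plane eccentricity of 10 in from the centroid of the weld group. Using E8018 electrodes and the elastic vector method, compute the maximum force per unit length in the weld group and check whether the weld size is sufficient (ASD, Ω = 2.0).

f_max ≈ 6.62 kip/in; adequate

E80XX → F_EXX = 80 ksi.
Total weld length L_w = 20 in. Treat welds as unit-width lines.
Centroid: x̄ = 2×5.5×2.75 / 20 = 1.512 in from the vertical weld.
Polar moment about centroid: J = I_x + I_y = [9³/12 + 2×5.5×4.5²] + [9×1.512² + 2(5.5³/12 + 5.5×1.238²)] = 348.7 in³.
Direct shear f_v = P/L_w = 31.7 / 20 = 1.585 kip/in (vertical).
Torsion M = P·e = 31.7 × 10 = 317 kip·in.
Critical point at (x, y) = (3.987, 4.5) from centroid. f_tx = M·y/J = 4.091 kip/in; f_ty = M·x/J = 3.625 kip/in.
Resultant f_max = √[f_tx² + (f_v + f_ty)²] = √[4.091² + (1.585 + 3.625)²] = 6.625 kip/in.
Capacity per unit length: r_n/Ω = (1/2.0) × 0.6 × 80 × (0.707 × 0.5) = 8.484 kip/in.
6.625 ≤ 8.484 → adequate.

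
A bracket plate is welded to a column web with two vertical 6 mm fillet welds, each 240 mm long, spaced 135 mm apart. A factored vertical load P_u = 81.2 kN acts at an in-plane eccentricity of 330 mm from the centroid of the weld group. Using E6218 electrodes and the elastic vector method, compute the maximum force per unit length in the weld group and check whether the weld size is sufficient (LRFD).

E62XX → F_EXX = 620 MPa.
Total weld length L_w = 480 mm. Treat welds as unit-width lines.
Polar moment about centroid: J = 2[d³/12 + d(b/2)²] = 2[240³/12 + 240×67.5²] = 4491000 mm³.
Direct shear f_v = P/L_w = 81.2×10³ / 480 = 169.2 N/mm (vertical).
Torsion M = P·e = 81.2×10³ × 330 = 26796000 N·mm.
Critical point at (x, y) = (67.5, 120) from centroid. f_tx = M·y/J = 716 N/mm; f_ty = M·x/J = 402.7 N/mm.
Resultant f_max = √[f_tx² + (f_v + f_ty)²] = √[716² + (169.2 + 402.7)²] = 916.4 N/mm.
Capacity per unit length: φr_n = 0.75 × 0.6 × 620 × (0.707 × 6) = 1184 N/mm.
916.4 ≤ 1184 → adequate.

f_max ≈ 916 N/mm; adequate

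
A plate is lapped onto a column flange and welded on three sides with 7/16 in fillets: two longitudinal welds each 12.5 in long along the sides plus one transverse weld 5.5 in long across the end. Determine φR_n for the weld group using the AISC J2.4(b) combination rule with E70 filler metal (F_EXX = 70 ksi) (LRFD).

φR_n ≈ 297 kips

t_e = 0.707 × 0.4375 = 0.3093 in.
R_nwl = 0.6 × 70 × 0.3093 × 25 = 324.8 kips (longitudinal, 2 welds).
R_nwt = 0.6 × 70 × 0.3093 × 5.5 = 71.45 kips (transverse, base value).
(i) R_nwl + R_nwt = 396.2 kips; (ii) 0.85 R_nwl + 1.5 R_nwt = 383.2 kips.
R_n = max = 396.2 kips [governs: (i)]; φR_n = 297.2 kips.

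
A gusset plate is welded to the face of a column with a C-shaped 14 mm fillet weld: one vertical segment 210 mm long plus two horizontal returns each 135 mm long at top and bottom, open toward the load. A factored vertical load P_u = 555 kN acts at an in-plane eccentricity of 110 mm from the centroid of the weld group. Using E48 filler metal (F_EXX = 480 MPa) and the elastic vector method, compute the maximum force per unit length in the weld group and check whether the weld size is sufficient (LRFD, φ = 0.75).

Total weld length L_w = 480 mm. Treat welds as unit-width lines.
Centroid: x̄ = 2×135×67.5 / 480 = 37.97 mm from the vertical weld.
Polar moment about centroid: J = I_x + I_y = [210³/12 + 2×135×105²] + [210×37.97² + 2(135³/12 + 135×29.53²)] = 4697000 mm³.
Direct shear f_v = P/L_w = 555×10³ / 480 = 1156 N/mm (vertical).
Torsion M = P·e = 555×10³ × 110 = 61050000 N·mm.
Critical point at (x, y) = (97.03, 105) from centroid. f_tx = M·y/J = 1365 N/mm; f_ty = M·x/J = 1261 N/mm.
Resultant f_max = √[f_tx² + (f_v + f_ty)²] = √[1365² + (1156 + 1261)²] = 2776 N/mm.
Capacity per unit length: φr_n = 0.75 × 0.6 × 480 × (0.707 × 14) = 2138 N/mm.
2776 > 2138 → NOT adequate.

f_max ≈ 2780 N/mm; NOT adequate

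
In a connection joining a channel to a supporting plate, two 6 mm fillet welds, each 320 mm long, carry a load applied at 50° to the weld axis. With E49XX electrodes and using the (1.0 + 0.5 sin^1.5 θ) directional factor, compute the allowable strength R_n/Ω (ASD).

E49XX → F_EXX = 490 MPa.
t_e = 0.707 × 6 = 4.242 mm; A_we = 4.242 × 640 = 2715 mm².
Directional factor: 1.0 + 0.5 sin^1.5(50°) = 1.335.
F_nw = 0.6 × 490 × 1.335 = 392.6 MPa.
R_n/Ω = (392.6 × 2715) / 2.0 × 10⁻³ = 532.9 kN.

R_n/Ω ≈ 533 kN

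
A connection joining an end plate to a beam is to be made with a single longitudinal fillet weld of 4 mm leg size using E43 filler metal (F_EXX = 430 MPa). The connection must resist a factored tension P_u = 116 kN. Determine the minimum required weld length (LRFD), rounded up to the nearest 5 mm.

Throat t_e = 0.707 × 4 = 2.828 mm.
φr_n = 0.75 × 0.6 × 430 × 2.828 × 10⁻³ = 0.5472 kN/mm.
L_req = P_u / φr_n = 116 / 0.5472 = 212 mm total.
Round up → use L = 215 mm.

L = 215 mm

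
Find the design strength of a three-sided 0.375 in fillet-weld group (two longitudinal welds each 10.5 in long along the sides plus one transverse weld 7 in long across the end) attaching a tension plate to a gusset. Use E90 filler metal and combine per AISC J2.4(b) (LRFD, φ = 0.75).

φR_n ≈ 304 kips

E90XX → F_EXX = 90 ksi.
t_e = 0.707 × 0.375 = 0.2651 in.
R_nwl = 0.6 × 90 × 0.2651 × 21 = 300.7 kips (longitudinal, 2 welds).
R_nwt = 0.6 × 90 × 0.2651 × 7 = 100.2 kips (transverse, base value).
(i) R_nwl + R_nwt = 400.9 kips; (ii) 0.85 R_nwl + 1.5 R_nwt = 405.9 kips.
R_n = max = 405.9 kips [governs: (ii)]; φR_n = 304.4 kips.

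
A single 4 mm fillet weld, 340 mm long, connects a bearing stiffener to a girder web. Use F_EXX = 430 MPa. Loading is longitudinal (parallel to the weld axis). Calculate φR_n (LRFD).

Effective throat t_e = 0.707 × 4 = 2.828 mm.
Total length L = 340 mm; A_we = 2.828 × 340 = 961.5 mm².
F_nw = 0.6 F_EXX = 0.6 × 430 = 258 MPa.
φR_n = 0.75 × 258 × 961.5 × 10⁻³ = 186.1 kN.

φR_n ≈ 186 kN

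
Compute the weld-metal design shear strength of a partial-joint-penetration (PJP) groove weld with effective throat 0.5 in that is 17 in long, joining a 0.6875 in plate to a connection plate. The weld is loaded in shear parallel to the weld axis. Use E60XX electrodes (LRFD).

φR_n ≈ 230 kips

E60XX → F_EXX = 60 ksi.
Effective throat (given) t_e = 0.5 in.
A_we = 0.5 × 17 = 8.5 in².
F_nw = 0.6 F_EXX = 36 ksi.
φR_n = 0.75 × 36 × 8.5 = 229.5 kips.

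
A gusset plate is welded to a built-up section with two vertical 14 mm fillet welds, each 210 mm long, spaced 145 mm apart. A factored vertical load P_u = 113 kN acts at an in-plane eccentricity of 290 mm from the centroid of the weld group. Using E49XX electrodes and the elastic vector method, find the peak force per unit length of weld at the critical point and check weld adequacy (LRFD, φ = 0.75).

f_max ≈ 1290 N/mm; adequate

E49XX → F_EXX = 490 MPa.
Total weld length L_w = 420 mm. Treat welds as unit-width lines.
Polar moment about centroid: J = 2[d³/12 + d(b/2)²] = 2[210³/12 + 210×72.5²] = 3751000 mm³.
Direct shear f_v = P/L_w = 113×10³ / 420 = 269 N/mm (vertical).
Torsion M = P·e = 113×10³ × 290 = 32770000 N·mm.
Critical point at (x, y) = (72.5, 105) from centroid. f_tx = M·y/J = 917.3 N/mm; f_ty = M·x/J = 633.4 N/mm.
Resultant f_max = √[f_tx² + (f_v + f_ty)²] = √[917.3² + (269 + 633.4)²] = 1287 N/mm.
Capacity per unit length: φr_n = 0.75 × 0.6 × 490 × (0.707 × 14) = 2183 N/mm.
1287 ≤ 2183 → adequate.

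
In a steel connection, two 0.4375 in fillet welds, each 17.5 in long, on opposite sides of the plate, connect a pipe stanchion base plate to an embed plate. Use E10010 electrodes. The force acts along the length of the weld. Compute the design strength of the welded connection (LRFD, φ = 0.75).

E100XX → F_EXX = 100 ksi.
Effective throat t_e = 0.707 × 0.4375 = 0.3093 in.
Total length L = 35 in; A_we = 0.3093 × 35 = 10.83 in².
F_nw = 0.6 F_EXX = 0.6 × 100 = 60 ksi.
φR_n = 0.75 × 60 × 10.83 = 487.2 kip.

φR_n ≈ 487 kip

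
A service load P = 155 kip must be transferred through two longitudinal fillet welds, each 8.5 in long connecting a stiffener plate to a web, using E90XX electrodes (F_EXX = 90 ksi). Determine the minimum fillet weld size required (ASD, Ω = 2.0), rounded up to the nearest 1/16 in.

Total weld length L = 17 in.
Required throat t_e = P × Ω / (0.6 F_EXX × L) = 155 × 2.0 / (0.6 × 90 × 17) = 0.3377 in.
Required leg w = t_e / 0.707 = 0.4776 in → use 1/2 in.

w = 1/2 in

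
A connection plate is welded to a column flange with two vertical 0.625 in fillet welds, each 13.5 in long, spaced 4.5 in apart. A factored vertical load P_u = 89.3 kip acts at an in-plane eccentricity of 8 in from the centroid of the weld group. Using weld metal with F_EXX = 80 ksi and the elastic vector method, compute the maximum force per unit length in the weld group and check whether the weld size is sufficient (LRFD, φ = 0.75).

f_max ≈ 10.8 kip/in; adequate

Total weld length L_w = 27 in. Treat welds as unit-width lines.
Polar moment about centroid: J = 2[d³/12 + d(b/2)²] = 2[13.5³/12 + 13.5×2.25²] = 546.8 in³.
Direct shear f_v = P/L_w = 89.3 / 27 = 3.307 kip/in (vertical).
Torsion M = P·e = 89.3 × 8 = 714.4 kip·in.
Critical point at (x, y) = (2.25, 6.75) from centroid. f_tx = M·y/J = 8.82 kip/in; f_ty = M·x/J = 2.94 kip/in.
Resultant f_max = √[f_tx² + (f_v + f_ty)²] = √[8.82² + (3.307 + 2.94)²] = 10.81 kip/in.
Capacity per unit length: φr_n = 0.75 × 0.6 × 80 × (0.707 × 0.625) = 15.91 kip/in.
10.81 ≤ 15.91 → adequate.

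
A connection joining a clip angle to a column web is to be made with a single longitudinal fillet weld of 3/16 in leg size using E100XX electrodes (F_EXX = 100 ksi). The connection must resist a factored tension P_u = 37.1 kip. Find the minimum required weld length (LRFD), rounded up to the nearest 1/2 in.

Throat t_e = 0.707 × 0.1875 = 0.1326 in.
φr_n = 0.75 × 0.6 × 100 × 0.1326 = 5.965 kip/in.
L_req = P_u / φr_n = 37.1 / 5.965 = 6.219 in total.
Round up → use L = 6.5 in.

L = 6.5 in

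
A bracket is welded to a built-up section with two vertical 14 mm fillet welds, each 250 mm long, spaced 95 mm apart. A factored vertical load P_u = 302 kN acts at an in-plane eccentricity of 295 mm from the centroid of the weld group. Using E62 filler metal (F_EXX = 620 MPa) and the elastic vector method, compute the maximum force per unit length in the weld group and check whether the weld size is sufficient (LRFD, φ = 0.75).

Total weld length L_w = 500 mm. Treat welds as unit-width lines.
Polar moment about centroid: J = 2[d³/12 + d(b/2)²] = 2[250³/12 + 250×47.5²] = 3732000 mm³.
Direct shear f_v = P/L_w = 302×10³ / 500 = 604 N/mm (vertical).
Torsion M = P·e = 302×10³ × 295 = 89090000 N·mm.
Critical point at (x, y) = (47.5, 125) from centroid. f_tx = M·y/J = 2984 N/mm; f_ty = M·x/J = 1134 N/mm.
Resultant f_max = √[f_tx² + (f_v + f_ty)²] = √[2984² + (604 + 1134)²] = 3453 N/mm.
Capacity per unit length: φr_n = 0.75 × 0.6 × 620 × (0.707 × 14) = 2762 N/mm.
3453 > 2762 → NOT adequate.

f_max ≈ 3450 N/mm; NOT adequate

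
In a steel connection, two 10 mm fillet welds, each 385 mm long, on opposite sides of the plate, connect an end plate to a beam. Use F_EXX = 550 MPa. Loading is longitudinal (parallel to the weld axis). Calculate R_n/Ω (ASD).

Effective throat t_e = 0.707 × 10 = 7.07 mm.
Total length L = 770 mm; A_we = 7.07 × 770 = 5444 mm².
F_nw = 0.6 F_EXX = 0.6 × 550 = 330 MPa.
R_n = 330 × 5444 × 10⁻³ = 1796 kN; R_n/Ω = 1796/2.0 = 898.2 kN.

R_n/Ω ≈ 898 kN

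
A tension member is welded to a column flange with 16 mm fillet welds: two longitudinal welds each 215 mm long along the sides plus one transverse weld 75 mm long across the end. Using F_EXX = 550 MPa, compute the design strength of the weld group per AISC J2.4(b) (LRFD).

t_e = 0.707 × 16 = 11.31 mm.
R_nwl = 0.6 × 550 × 11.31 × 430 × 10⁻³ = 1605 kN (longitudinal, 2 welds).
R_nwt = 0.6 × 550 × 11.31 × 75 × 10⁻³ = 280 kN (transverse, base value).
(i) R_nwl + R_nwt = 1885 kN; (ii) 0.85 R_nwl + 1.5 R_nwt = 1784 kN.
R_n = max = 1885 kN [governs: (i)]; φR_n = 1414 kN.

φR_n ≈ 1410 kN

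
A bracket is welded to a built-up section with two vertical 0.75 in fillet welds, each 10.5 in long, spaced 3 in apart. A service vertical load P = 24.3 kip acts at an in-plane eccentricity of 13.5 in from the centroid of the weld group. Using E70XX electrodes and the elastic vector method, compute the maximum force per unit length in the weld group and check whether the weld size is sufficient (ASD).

f_max ≈ 7.85 kip/in; adequate

E70XX → F_EXX = 70 ksi.
Total weld length L_w = 21 in. Treat welds as unit-width lines.
Polar moment about centroid: J = 2[d³/12 + d(b/2)²] = 2[10.5³/12 + 10.5×1.5²] = 240.2 in³.
Direct shear f_v = P/L_w = 24.3 / 21 = 1.157 kip/in (vertical).
Torsion M = P·e = 24.3 × 13.5 = 328.05 kip·in.
Critical point at (x, y) = (1.5, 5.25) from centroid. f_tx = M·y/J = 7.17 kip/in; f_ty = M·x/J = 2.049 kip/in.
Resultant f_max = √[f_tx² + (f_v + f_ty)²] = √[7.17² + (1.157 + 2.049)²] = 7.855 kip/in.
Capacity per unit length: r_n/Ω = (1/2.0) × 0.6 × 70 × (0.707 × 0.75) = 11.14 kip/in.
7.855 ≤ 11.14 → adequate.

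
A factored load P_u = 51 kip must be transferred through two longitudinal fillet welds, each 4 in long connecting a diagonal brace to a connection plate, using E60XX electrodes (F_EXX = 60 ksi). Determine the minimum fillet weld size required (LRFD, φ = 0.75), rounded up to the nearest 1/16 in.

w = 3/8 in

Total weld length L = 8 in.
Required throat t_e = P_u / (φ × 0.6 F_EXX × L) = 51 / (0.75 × 0.6 × 60 × 8) = 0.2361 in.
Required leg w = t_e / 0.707 = 0.334 in → use 3/8 in.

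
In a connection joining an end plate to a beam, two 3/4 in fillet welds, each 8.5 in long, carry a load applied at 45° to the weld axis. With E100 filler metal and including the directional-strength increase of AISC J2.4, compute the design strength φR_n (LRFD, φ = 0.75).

E100XX → F_EXX = 100 ksi.
t_e = 0.707 × 0.75 = 0.5302 in; A_we = 0.5302 × 17 = 9.014 in².
Directional factor: 1.0 + 0.5 sin^1.5(45°) = 1.297.
F_nw = 0.6 × 100 × 1.297 = 77.84 ksi.
φR_n = 0.75 × 77.84 × 9.014 = 526.2 kip.

φR_n ≈ 526 kip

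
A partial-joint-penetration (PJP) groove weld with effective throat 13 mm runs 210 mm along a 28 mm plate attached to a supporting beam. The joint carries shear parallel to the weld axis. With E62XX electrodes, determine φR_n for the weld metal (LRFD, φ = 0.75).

E62XX → F_EXX = 620 MPa.
Effective throat (given) t_e = 13 mm.
A_we = 13 × 210 = 2730 mm².
F_nw = 0.6 F_EXX = 372 MPa.
φR_n = 0.75 × 372 × 2730 × 10⁻³ = 761.7 kN.

φR_n ≈ 762 kN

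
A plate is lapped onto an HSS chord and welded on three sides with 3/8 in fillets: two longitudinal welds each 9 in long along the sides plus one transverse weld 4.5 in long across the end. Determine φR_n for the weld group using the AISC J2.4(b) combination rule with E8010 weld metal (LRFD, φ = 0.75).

E80XX → F_EXX = 80 ksi.
t_e = 0.707 × 0.375 = 0.2651 in.
R_nwl = 0.6 × 80 × 0.2651 × 18 = 229.1 kip (longitudinal, 2 welds).
R_nwt = 0.6 × 80 × 0.2651 × 4.5 = 57.27 kip (transverse, base value).
(i) R_nwl + R_nwt = 286.3 kip; (ii) 0.85 R_nwl + 1.5 R_nwt = 280.6 kip.
R_n = max = 286.3 kip [governs: (i)]; φR_n = 214.8 kip.

φR_n ≈ 215 kip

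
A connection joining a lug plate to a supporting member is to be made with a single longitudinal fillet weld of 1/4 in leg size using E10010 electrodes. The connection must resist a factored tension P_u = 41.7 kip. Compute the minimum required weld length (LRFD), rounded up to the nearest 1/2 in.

L = 5.5 in

E100XX → F_EXX = 100 ksi.
Throat t_e = 0.707 × 0.25 = 0.1767 in.
φr_n = 0.75 × 0.6 × 100 × 0.1767 = 7.954 kip/in.
L_req = P_u / φr_n = 41.7 / 7.954 = 5.243 in total.
Round up → use L = 5.5 in.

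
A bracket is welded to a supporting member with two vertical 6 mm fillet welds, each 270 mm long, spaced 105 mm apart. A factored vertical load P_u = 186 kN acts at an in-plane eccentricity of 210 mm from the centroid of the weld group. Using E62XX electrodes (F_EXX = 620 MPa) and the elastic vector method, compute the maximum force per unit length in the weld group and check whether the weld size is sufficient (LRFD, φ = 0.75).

f_max ≈ 1350 N/mm; NOT adequate

Total weld length L_w = 540 mm. Treat welds as unit-width lines.
Polar moment about centroid: J = 2[d³/12 + d(b/2)²] = 2[270³/12 + 270×52.5²] = 4769000 mm³.
Direct shear f_v = P/L_w = 186×10³ / 540 = 344.4 N/mm (vertical).
Torsion M = P·e = 186×10³ × 210 = 39060000 N·mm.
Critical point at (x, y) = (52.5, 135) from centroid. f_tx = M·y/J = 1106 N/mm; f_ty = M·x/J = 430 N/mm.
Resultant f_max = √[f_tx² + (f_v + f_ty)²] = √[1106² + (344.4 + 430)²] = 1350 N/mm.
Capacity per unit length: φr_n = 0.75 × 0.6 × 620 × (0.707 × 6) = 1184 N/mm.
1350 > 1184 → NOT adequate.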